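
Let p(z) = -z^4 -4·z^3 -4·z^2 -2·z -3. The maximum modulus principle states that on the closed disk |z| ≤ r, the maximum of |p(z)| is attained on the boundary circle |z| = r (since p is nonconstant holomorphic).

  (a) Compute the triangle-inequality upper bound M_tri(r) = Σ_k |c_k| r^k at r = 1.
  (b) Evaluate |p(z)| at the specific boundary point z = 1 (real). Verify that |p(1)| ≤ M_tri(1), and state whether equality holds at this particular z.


Coefficients: c_0 = -3, c_1 = -2, c_2 = -4, c_3 = -4, c_4 = -1. Radius r = 1.
Part (a). Triangle bound: M_tri(r) = Σ_k |c_k| r^k
  = |-3|·1^0 + |-2|·1^1 + |-4|·1^2 + |-4|·1^3 + |-1|·1^4
  = 3 + 2 + 4 + 4 + 1 = 14.
This bounds M(r) := max_{|z|=r} |p(z)| from above; equality holds iff all terms c_k z^k can be made to align in phase at a single z on |z|=r.
Part (b). At z = 1 (real, on the circle |z| = r):
  p(1) = (-3)·1^0 + (-2)·1^1 + (-4)·1^2 + (-4)·1^3 + (-1)·1^4 = -14.
  |p(1)| = 14.
Since all nonzero coefficients share the same sign, |p(1)| = 14 = M_tri(1); the triangle bound is attained at z = 1, so in fact M(r) = 14.

M_tri(1) = 14; |p(1)| = 14; equality at z=1: yes.


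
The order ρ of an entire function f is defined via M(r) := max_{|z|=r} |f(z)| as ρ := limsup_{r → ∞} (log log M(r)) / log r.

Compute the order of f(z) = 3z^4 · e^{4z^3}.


M(r) = max_{|z|=r} |3|·|z|^4·|e^{4z^3}| = 3·r^4 · e^{4r^3} (the factors attain their maxima compatibly on |z|=r). Then log M(r) = log 3 + 4·log r + 4r^3, dominated by the last term, so log log M(r) ~ 3·log r. The polynomial factor 3z^4 contributes only a log r term and does not affect the order. ρ = 3.
Therefore ρ = 3.

Order ρ = 3.


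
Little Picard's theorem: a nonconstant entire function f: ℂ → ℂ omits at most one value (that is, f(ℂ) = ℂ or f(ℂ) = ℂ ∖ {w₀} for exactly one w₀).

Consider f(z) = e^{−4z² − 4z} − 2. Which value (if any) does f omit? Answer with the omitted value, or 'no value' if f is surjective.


Little Picard bounds the complement of f(ℂ) to at most one point.
The exponent g(z) = −4z² − 4z is a nonconstant polynomial, hence surjective onto ℂ. So e^{g(z)} takes every value in {e^w : w ∈ ℂ} = ℂ ∖ {0}. Adding -2 shifts the range to ℂ ∖ {-2}. f omits exactly -2.

Omitted value: -2.


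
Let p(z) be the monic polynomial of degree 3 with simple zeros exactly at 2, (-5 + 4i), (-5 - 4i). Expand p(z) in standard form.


The polynomial is p(z) = ∏_{α ∈ S} (z − α), where S = {2, (-5 + 4i), (-5 - 4i)}.
Expanding the product yields: p(z) = z^3 + 8·z^2 + 21·z -82.
Note conjugate pairs combine to real quadratics: (z − (-5+4i))(z − (-5−4i)) = z² + 10z + 41.
The resulting polynomial has degree 3 and real coefficients as required.

p(z) = z^3 + 8·z^2 + 21·z -82.


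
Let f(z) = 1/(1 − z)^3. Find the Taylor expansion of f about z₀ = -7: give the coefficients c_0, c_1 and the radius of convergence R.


Let w = z − z₀, so z = z₀ + w.
Then 1 − z = 1 − (z₀ + w) = (1 − z₀) − w = 8 − w.
f(z) = 1/(8 − w)^3 = (1/(8)^3) · (1 − w/(8))^{−3}.
By the binomial series (1−u)^{−3} = Σ_{n≥0} C(n+2, 2) u^n for |u|<1, with u = w/(8):
  c_n = C(n+2, 2) / (8)^(n+3).
  c_0 = 1/(8)^3 = 1/512.
  c_1 = 3/(8)^4 = 3/4096.
The series is valid for |w/d| < 1, i.e. |z − z₀| < |d|.
Radius of convergence: R = |1 − z₀| = |8| = 8 (distance from z₀ to the singularity z = 1).

c_0 = 1/512, c_1 = 3/4096; R = 8.


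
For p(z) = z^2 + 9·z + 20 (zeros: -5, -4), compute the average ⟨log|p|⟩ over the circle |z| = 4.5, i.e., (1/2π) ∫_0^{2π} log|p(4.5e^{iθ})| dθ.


Zeros: -5, -4; r = 4.5.
Inside |z| < r: -4. Outside (|z| ≥ r): -5.
p(0) = 20, so log|p(0)| = log(20) = 2.9957.
Apply Jensen: I(r) = log|p(0)| + Σ_k log(r/|z_k|), summed over zeros inside |z| < r.
  log(r/|z_k|) for z_k = -4: log(4.5/4) = 0.1178
  Outside zeros (-5) contribute nothing to the Jensen sum.
Sum over inside zeros: 0.1178.
I(r) = log|p(0)| + (inside sum) = 2.9957 + 0.1178 = 3.1135.
Note: since some zeros are outside |z| ≤ r, the simplified n·log(r) form does NOT apply — only the inside zeros contribute.

I(r) ≈ 3.1135.


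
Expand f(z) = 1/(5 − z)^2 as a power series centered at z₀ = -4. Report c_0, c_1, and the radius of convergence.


Let w = z − z₀, so z = z₀ + w.
Then 5 − z = 5 − (z₀ + w) = (5 − z₀) − w = 9 − w.
f(z) = 1/(9 − w)^2 = (1/(9)^2) · (1 − w/(9))^{−2}.
By the binomial series (1−u)^{−2} = Σ_{n≥0} C(n+1, 1) u^n for |u|<1, with u = w/(9):
  c_n = C(n+1, 1) / (9)^(n+2).
  c_0 = 1/(9)^2 = 1/81.
  c_1 = 2/(9)^3 = 2/729.
The series is valid for |w/d| < 1, i.e. |z − z₀| < |d|.
Radius of convergence: R = |5 − z₀| = |9| = 9 (distance from z₀ to the singularity z = 5).

c_0 = 1/81, c_1 = 2/729; R = 9.


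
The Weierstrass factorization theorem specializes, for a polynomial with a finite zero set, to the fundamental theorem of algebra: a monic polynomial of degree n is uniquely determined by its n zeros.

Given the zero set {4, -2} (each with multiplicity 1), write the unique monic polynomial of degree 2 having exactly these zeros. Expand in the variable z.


The polynomial is p(z) = ∏_{α ∈ S} (z − α), where S = {4, -2}.
Expanding the product yields: p(z) = z^2 -2·z -8.
The resulting polynomial has degree 2 and real coefficients as required.

p(z) = z^2 -2·z -8.


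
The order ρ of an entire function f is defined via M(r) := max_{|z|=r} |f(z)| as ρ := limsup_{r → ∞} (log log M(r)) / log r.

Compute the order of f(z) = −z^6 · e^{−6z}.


M(r) = max_{|z|=r} |-1|·|z|^6·|e^{−6z}| = 1·r^6 · e^{6r^1} (the factors attain their maxima compatibly on |z|=r). Then log M(r) = log 1 + 6·log r + 6r^1, dominated by the last term, so log log M(r) ~ 1·log r. The polynomial factor -1z^6 contributes only a log r term and does not affect the order. ρ = 1.
Therefore ρ = 1.

Order ρ = 1.


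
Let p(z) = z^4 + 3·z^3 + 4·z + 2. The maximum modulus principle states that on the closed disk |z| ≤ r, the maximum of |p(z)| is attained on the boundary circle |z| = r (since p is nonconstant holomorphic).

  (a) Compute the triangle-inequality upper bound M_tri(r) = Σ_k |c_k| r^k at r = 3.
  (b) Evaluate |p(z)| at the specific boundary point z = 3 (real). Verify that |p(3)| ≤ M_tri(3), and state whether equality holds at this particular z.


Coefficients: c_0 = 2, c_1 = 4, c_2 = 0, c_3 = 3, c_4 = 1. Radius r = 3.
Part (a). Triangle bound: M_tri(r) = Σ_k |c_k| r^k
  = |2|·3^0 + |4|·3^1 + |0|·3^2 + |3|·3^3 + |1|·3^4
  = 2 + 12 + 0 + 81 + 81 = 176.
This bounds M(r) := max_{|z|=r} |p(z)| from above; equality holds iff all terms c_k z^k can be made to align in phase at a single z on |z|=r.
Part (b). At z = 3 (real, on the circle |z| = r):
  p(3) = (2)·3^0 + (4)·3^1 + (0)·3^2 + (3)·3^3 + (1)·3^4 = 176.
  |p(3)| = 176.
Since all nonzero coefficients share the same sign, |p(3)| = 176 = M_tri(3); the triangle bound is attained at z = 3, so in fact M(r) = 176.

M_tri(3) = 176; |p(3)| = 176; equality at z=3: yes.


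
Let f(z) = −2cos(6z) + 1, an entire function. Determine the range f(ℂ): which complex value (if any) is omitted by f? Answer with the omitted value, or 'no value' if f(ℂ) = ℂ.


Little Picard bounds the complement of f(ℂ) to at most one point.
cos is entire and surjective onto ℂ: for every w ∈ ℂ, cos(ζ) = w has a solution ζ ∈ ℂ (e.g., via the complex inverse arccos). With ζ = 6z this gives z = ζ/(6). Then -2·cos(6z) takes every value in -2·ℂ = ℂ, and adding 1 is a bijection of ℂ. So f is surjective and omits no value. (Note: only on the real line is cos bounded by [−1, 1].)

Omitted value: no value.


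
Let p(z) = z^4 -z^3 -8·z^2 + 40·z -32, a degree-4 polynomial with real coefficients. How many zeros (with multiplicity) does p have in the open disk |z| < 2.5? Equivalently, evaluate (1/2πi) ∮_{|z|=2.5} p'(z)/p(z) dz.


The zeros of p are: 1, -4, (2 + 2i), (2 - 2i).
Their magnitudes are: 1, 4, 2.828, 2.828.
Zeros with |z| < R = 2.5: 1.
Count = 1.
By the argument principle, (1/2πi) ∮_{|z|=R} p'(z)/p(z) dz equals exactly this count.

Number of zeros inside |z| < 2.5: 1.


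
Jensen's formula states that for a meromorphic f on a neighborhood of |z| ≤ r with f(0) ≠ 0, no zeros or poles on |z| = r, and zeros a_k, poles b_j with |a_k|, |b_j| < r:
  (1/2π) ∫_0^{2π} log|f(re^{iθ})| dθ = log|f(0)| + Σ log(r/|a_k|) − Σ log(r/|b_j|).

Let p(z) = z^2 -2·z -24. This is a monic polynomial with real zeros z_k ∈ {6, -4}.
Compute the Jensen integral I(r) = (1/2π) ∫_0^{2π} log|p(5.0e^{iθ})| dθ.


Zeros: -4, 6; r = 5.0.
Inside |z| < r: -4. Outside (|z| ≥ r): 6.
p(0) = -24, so log|p(0)| = log(24) = 3.1781.
Apply Jensen: I(r) = log|p(0)| + Σ_k log(r/|z_k|), summed over zeros inside |z| < r.
  log(r/|z_k|) for z_k = -4: log(5.0/4) = 0.2231
  Outside zeros (6) contribute nothing to the Jensen sum.
Sum over inside zeros: 0.2231.
I(r) = log|p(0)| + (inside sum) = 3.1781 + 0.2231 = 3.4012.
Note: since some zeros are outside |z| ≤ r, the simplified n·log(r) form does NOT apply — only the inside zeros contribute.

I(r) ≈ 3.4012.


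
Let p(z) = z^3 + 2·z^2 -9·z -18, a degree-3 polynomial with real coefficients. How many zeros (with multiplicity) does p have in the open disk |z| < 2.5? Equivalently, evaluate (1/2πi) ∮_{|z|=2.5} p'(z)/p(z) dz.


The zeros of p are: -2, 3, -3.
Their magnitudes are: 2, 3, 3.
Zeros with |z| < R = 2.5: -2.
Count = 1.
By the argument principle, (1/2πi) ∮_{|z|=R} p'(z)/p(z) dz equals exactly this count.

Number of zeros inside |z| < 2.5: 1.


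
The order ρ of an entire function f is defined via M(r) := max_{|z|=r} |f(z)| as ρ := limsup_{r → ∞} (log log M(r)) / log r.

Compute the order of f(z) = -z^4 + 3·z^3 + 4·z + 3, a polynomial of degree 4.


|f(z)| ≤ Σ|c_k|·r^k = O(r^4) as r → ∞. Polynomial growth is O(e^{r^ε}) for every ε > 0 (since r^4/e^{r^ε} → 0), so ρ ≤ ε for all ε > 0, i.e. ρ = 0. Every nonconstant polynomial has order 0.
Therefore ρ = 0.

Order ρ = 0.


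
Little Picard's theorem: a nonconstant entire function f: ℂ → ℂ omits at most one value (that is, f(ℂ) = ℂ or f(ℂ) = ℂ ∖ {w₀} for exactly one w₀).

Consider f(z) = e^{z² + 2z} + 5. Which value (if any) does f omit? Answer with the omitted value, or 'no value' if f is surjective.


Little Picard bounds the complement of f(ℂ) to at most one point.
The exponent g(z) = z² + 2z is a nonconstant polynomial, hence surjective onto ℂ. So e^{g(z)} takes every value in {e^w : w ∈ ℂ} = ℂ ∖ {0}. Adding 5 shifts the range to ℂ ∖ {5}. f omits exactly 5.

Omitted value: 5.


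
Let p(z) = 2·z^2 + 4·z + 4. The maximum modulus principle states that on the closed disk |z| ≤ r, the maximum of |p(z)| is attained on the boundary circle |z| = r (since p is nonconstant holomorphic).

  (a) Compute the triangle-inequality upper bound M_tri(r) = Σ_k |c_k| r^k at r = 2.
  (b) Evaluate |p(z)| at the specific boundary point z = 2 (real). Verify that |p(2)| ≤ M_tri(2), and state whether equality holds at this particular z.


Coefficients: c_0 = 4, c_1 = 4, c_2 = 2. Radius r = 2.
Part (a). Triangle bound: M_tri(r) = Σ_k |c_k| r^k
  = |4|·2^0 + |4|·2^1 + |2|·2^2
  = 4 + 8 + 8 = 20.
This bounds M(r) := max_{|z|=r} |p(z)| from above; equality holds iff all terms c_k z^k can be made to align in phase at a single z on |z|=r.
Part (b). At z = 2 (real, on the circle |z| = r):
  p(2) = (4)·2^0 + (4)·2^1 + (2)·2^2 = 20.
  |p(2)| = 20.
Since all nonzero coefficients share the same sign, |p(2)| = 20 = M_tri(2); the triangle bound is attained at z = 2, so in fact M(r) = 20.

M_tri(2) = 20; |p(2)| = 20; equality at z=2: yes.


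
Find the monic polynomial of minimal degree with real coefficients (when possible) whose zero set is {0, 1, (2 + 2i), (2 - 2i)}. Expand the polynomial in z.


The polynomial is p(z) = ∏_{α ∈ S} (z − α), where S = {0, 1, (2 + 2i), (2 - 2i)}.
Expanding the product yields: p(z) = z^4 -5·z^3 + 12·z^2 -8·z.
Note conjugate pairs combine to real quadratics: (z − (2+2i))(z − (2−2i)) = z² − 4z + 8.
The resulting polynomial has degree 4 and real coefficients as required.

p(z) = z^4 -5·z^3 + 12·z^2 -8·z.


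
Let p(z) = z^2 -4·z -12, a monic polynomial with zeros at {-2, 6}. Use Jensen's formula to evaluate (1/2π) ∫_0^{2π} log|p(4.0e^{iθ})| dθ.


Zeros: -2, 6; r = 4.0.
Inside |z| < r: -2. Outside (|z| ≥ r): 6.
p(0) = -12, so log|p(0)| = log(12) = 2.4849.
Apply Jensen: I(r) = log|p(0)| + Σ_k log(r/|z_k|), summed over zeros inside |z| < r.
  log(r/|z_k|) for z_k = -2: log(4.0/2) = 0.6931
  Outside zeros (6) contribute nothing to the Jensen sum.
Sum over inside zeros: 0.6931.
I(r) = log|p(0)| + (inside sum) = 2.4849 + 0.6931 = 3.1781.
Note: since some zeros are outside |z| ≤ r, the simplified n·log(r) form does NOT apply — only the inside zeros contribute.

I(r) ≈ 3.1781.


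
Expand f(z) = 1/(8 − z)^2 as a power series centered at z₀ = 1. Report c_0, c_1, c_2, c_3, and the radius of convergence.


Let w = z − z₀, so z = z₀ + w.
Then 8 − z = 8 − (z₀ + w) = (8 − z₀) − w = 7 − w.
f(z) = 1/(7 − w)^2 = (1/(7)^2) · (1 − w/(7))^{−2}.
By the binomial series (1−u)^{−2} = Σ_{n≥0} C(n+1, 1) u^n for |u|<1, with u = w/(7):
  c_n = C(n+1, 1) / (7)^(n+2).
  c_0 = 1/(7)^2 = 1/49.
  c_1 = 2/(7)^3 = 2/343.
  c_2 = 3/(7)^4 = 3/2401.
  c_3 = 4/(7)^5 = 4/16807.
The series is valid for |w/d| < 1, i.e. |z − z₀| < |d|.
Radius of convergence: R = |8 − z₀| = |7| = 7 (distance from z₀ to the singularity z = 8).

c_0 = 1/49, c_1 = 2/343, c_2 = 3/2401, c_3 = 4/16807; R = 7.


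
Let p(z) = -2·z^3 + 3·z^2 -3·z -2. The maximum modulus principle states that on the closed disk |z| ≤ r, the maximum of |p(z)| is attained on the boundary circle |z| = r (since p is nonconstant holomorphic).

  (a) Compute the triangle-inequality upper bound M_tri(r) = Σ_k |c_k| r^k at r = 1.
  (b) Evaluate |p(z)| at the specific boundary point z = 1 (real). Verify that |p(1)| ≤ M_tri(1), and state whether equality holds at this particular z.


Coefficients: c_0 = -2, c_1 = -3, c_2 = 3, c_3 = -2. Radius r = 1.
Part (a). Triangle bound: M_tri(r) = Σ_k |c_k| r^k
  = |-2|·1^0 + |-3|·1^1 + |3|·1^2 + |-2|·1^3
  = 2 + 3 + 3 + 2 = 10.
This bounds M(r) := max_{|z|=r} |p(z)| from above; equality holds iff all terms c_k z^k can be made to align in phase at a single z on |z|=r.
Part (b). At z = 1 (real, on the circle |z| = r):
  p(1) = (-2)·1^0 + (-3)·1^1 + (3)·1^2 + (-2)·1^3 = -4.
  |p(1)| = 4.
Check: |p(1)| = 4 ≤ 10 = M_tri(1). ✓ Equality does not hold at z = 1 (the coefficients have mixed signs, so the terms do not all align in phase there).

M_tri(1) = 10; |p(1)| = 4; equality at z=1: no.


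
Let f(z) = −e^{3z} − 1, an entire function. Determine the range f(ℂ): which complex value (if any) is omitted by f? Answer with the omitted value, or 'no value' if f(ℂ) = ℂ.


Little Picard bounds the complement of f(ℂ) to at most one point.
e^{3z} is never zero on ℂ, so -1·e^{3z} takes every value in ℂ ∖ {0}. Adding -1 shifts the range to ℂ ∖ {-1}. Thus f omits exactly the value -1.

Omitted value: -1.


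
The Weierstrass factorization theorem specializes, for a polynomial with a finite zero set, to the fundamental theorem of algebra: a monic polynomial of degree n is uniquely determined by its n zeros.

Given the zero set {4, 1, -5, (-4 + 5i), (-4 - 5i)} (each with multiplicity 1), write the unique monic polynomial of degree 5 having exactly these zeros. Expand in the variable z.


The polynomial is p(z) = ∏_{α ∈ S} (z − α), where S = {4, 1, -5, (-4 + 5i), (-4 - 5i)}.
Expanding the product yields: p(z) = z^5 + 8·z^4 + 20·z^3 -148·z^2 -701·z + 820.
Note conjugate pairs combine to real quadratics: (z − (-4+5i))(z − (-4−5i)) = z² + 8z + 41.
The resulting polynomial has degree 5 and real coefficients as required.

p(z) = z^5 + 8·z^4 + 20·z^3 -148·z^2 -701·z + 820.


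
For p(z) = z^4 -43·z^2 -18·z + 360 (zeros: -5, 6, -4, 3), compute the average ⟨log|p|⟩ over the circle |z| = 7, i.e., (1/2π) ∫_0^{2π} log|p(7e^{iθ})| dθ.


Zeros: -5, -4, 3, 6; r = 7.
Inside |z| < r: -5, -4, 3, 6. Outside (|z| ≥ r): ∅.
p(0) = 360, so log|p(0)| = log(360) = 5.8861.
Apply Jensen: I(r) = log|p(0)| + Σ_k log(r/|z_k|), summed over zeros inside |z| < r.
  log(r/|z_k|) for z_k = -5: log(7/5) = 0.3365
  log(r/|z_k|) for z_k = 6: log(7/6) = 0.1542
  log(r/|z_k|) for z_k = -4: log(7/4) = 0.5596
  log(r/|z_k|) for z_k = 3: log(7/3) = 0.8473
Sum over inside zeros: 1.8975.
I(r) = log|p(0)| + (inside sum) = 5.8861 + 1.8975 = 7.7836.
Closed form (all zeros inside, monic): I(r) = n·log(r) = 4·log(7) = 7.7836. ✓

I(r) ≈ 7.7836.


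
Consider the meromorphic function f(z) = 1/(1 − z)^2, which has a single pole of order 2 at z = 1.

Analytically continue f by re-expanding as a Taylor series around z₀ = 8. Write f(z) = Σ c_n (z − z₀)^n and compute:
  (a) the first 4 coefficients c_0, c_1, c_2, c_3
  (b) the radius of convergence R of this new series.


Let w = z − z₀, so z = z₀ + w.
Then 1 − z = 1 − (z₀ + w) = (1 − z₀) − w = -7 − w.
f(z) = 1/(-7 − w)^2 = (1/(-7)^2) · (1 − w/(-7))^{−2}.
By the binomial series (1−u)^{−2} = Σ_{n≥0} C(n+1, 1) u^n for |u|<1, with u = w/(-7):
  c_n = C(n+1, 1) / (-7)^(n+2).
  c_0 = 1/(-7)^2 = 1/49.
  c_1 = 2/(-7)^3 = -2/343.
  c_2 = 3/(-7)^4 = 3/2401.
  c_3 = 4/(-7)^5 = -4/16807.
The series is valid for |w/d| < 1, i.e. |z − z₀| < |d|.
Radius of convergence: R = |1 − z₀| = |-7| = 7 (distance from z₀ to the singularity z = 1).

c_0 = 1/49, c_1 = -2/343, c_2 = 3/2401, c_3 = -4/16807; R = 7.


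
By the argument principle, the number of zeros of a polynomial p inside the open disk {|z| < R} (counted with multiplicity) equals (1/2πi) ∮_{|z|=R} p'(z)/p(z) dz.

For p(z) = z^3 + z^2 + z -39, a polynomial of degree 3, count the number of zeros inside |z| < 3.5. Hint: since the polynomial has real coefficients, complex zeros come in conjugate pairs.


The zeros of p are: 3, (-2 + 3i), (-2 - 3i).
Their magnitudes are: 3, 3.606, 3.606.
Zeros with |z| < R = 3.5: 3.
Count = 1.
By the argument principle, (1/2πi) ∮_{|z|=R} p'(z)/p(z) dz equals exactly this count.

Number of zeros inside |z| < 3.5: 1.


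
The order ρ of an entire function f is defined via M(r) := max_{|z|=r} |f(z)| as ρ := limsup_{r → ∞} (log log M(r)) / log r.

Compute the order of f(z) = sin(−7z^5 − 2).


Write sin(w) = (e^{iw} ± e^{−iw})/(2 or 2i), so |sin(w)| ≤ e^{|w|}. With w = −7z^5 − 2, |w| ≤ 7r^5 + 2 on |z|=r, giving M(r) ≤ e^{7r^5 + 2} and ρ ≤ 5. For the lower bound, choose z on |z|=r with -7z^5 purely imaginary of modulus 7r^5; then |sin(−7z^5 − 2)| grows like e^{7r^5}/2, so ρ ≥ 5. Hence ρ = 5.
Therefore ρ = 5.

Order ρ = 5.


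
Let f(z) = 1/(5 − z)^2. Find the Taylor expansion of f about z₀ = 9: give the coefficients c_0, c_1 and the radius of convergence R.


Let w = z − z₀, so z = z₀ + w.
Then 5 − z = 5 − (z₀ + w) = (5 − z₀) − w = -4 − w.
f(z) = 1/(-4 − w)^2 = (1/(-4)^2) · (1 − w/(-4))^{−2}.
By the binomial series (1−u)^{−2} = Σ_{n≥0} C(n+1, 1) u^n for |u|<1, with u = w/(-4):
  c_n = C(n+1, 1) / (-4)^(n+2).
  c_0 = 1/(-4)^2 = 1/16.
  c_1 = 2/(-4)^3 = -1/32.
The series is valid for |w/d| < 1, i.e. |z − z₀| < |d|.
Radius of convergence: R = |5 − z₀| = |-4| = 4 (distance from z₀ to the singularity z = 5).

c_0 = 1/16, c_1 = -1/32; R = 4.


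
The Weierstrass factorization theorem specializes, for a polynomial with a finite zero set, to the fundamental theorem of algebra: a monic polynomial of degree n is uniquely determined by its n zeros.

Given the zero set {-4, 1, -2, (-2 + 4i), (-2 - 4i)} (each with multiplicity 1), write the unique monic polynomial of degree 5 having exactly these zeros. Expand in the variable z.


The polynomial is p(z) = ∏_{α ∈ S} (z − α), where S = {-4, 1, -2, (-2 + 4i), (-2 - 4i)}.
Expanding the product yields: p(z) = z^5 + 9·z^4 + 42·z^3 + 100·z^2 + 8·z -160.
Note conjugate pairs combine to real quadratics: (z − (-2+4i))(z − (-2−4i)) = z² + 4z + 20.
The resulting polynomial has degree 5 and real coefficients as required.

p(z) = z^5 + 9·z^4 + 42·z^3 + 100·z^2 + 8·z -160.


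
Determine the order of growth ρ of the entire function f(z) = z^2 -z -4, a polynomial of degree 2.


|f(z)| ≤ Σ|c_k|·r^k = O(r^2) as r → ∞. Polynomial growth is O(e^{r^ε}) for every ε > 0 (since r^2/e^{r^ε} → 0), so ρ ≤ ε for all ε > 0, i.e. ρ = 0. Every nonconstant polynomial has order 0.
Therefore ρ = 0.

Order ρ = 0.


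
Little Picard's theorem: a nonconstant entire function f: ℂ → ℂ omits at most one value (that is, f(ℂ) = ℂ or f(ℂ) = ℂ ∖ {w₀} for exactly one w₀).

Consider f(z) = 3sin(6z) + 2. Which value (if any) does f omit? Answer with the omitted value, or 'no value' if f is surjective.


Little Picard bounds the complement of f(ℂ) to at most one point.
sin is entire and surjective onto ℂ: for every w ∈ ℂ, sin(ζ) = w has a solution ζ ∈ ℂ (e.g., via the complex inverse arcsin). With ζ = 6z this gives z = ζ/(6). Then 3·sin(6z) takes every value in 3·ℂ = ℂ, and adding 2 is a bijection of ℂ. So f is surjective and omits no value. (Note: only on the real line is sin bounded by [−1, 1].)

Omitted value: no value.


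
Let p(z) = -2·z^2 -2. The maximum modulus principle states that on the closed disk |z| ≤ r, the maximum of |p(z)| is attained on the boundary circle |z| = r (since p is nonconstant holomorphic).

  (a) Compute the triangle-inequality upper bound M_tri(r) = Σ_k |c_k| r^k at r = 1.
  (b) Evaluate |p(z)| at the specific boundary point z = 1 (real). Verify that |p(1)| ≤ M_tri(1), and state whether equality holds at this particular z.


Coefficients: c_0 = -2, c_1 = 0, c_2 = -2. Radius r = 1.
Part (a). Triangle bound: M_tri(r) = Σ_k |c_k| r^k
  = |-2|·1^0 + |0|·1^1 + |-2|·1^2
  = 2 + 0 + 2 = 4.
This bounds M(r) := max_{|z|=r} |p(z)| from above; equality holds iff all terms c_k z^k can be made to align in phase at a single z on |z|=r.
Part (b). At z = 1 (real, on the circle |z| = r):
  p(1) = (-2)·1^0 + (0)·1^1 + (-2)·1^2 = -4.
  |p(1)| = 4.
Since all nonzero coefficients share the same sign, |p(1)| = 4 = M_tri(1); the triangle bound is attained at z = 1, so in fact M(r) = 4.

M_tri(1) = 4; |p(1)| = 4; equality at z=1: yes.


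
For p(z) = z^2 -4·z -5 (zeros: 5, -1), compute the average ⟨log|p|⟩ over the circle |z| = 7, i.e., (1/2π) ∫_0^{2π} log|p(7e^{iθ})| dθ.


Zeros: -1, 5; r = 7.
Inside |z| < r: -1, 5. Outside (|z| ≥ r): ∅.
p(0) = -5, so log|p(0)| = log(5) = 1.6094.
Apply Jensen: I(r) = log|p(0)| + Σ_k log(r/|z_k|), summed over zeros inside |z| < r.
  log(r/|z_k|) for z_k = 5: log(7/5) = 0.3365
  log(r/|z_k|) for z_k = -1: log(7/1) = 1.9459
Sum over inside zeros: 2.2824.
I(r) = log|p(0)| + (inside sum) = 1.6094 + 2.2824 = 3.8918.
Closed form (all zeros inside, monic): I(r) = n·log(r) = 2·log(7) = 3.8918. ✓

I(r) ≈ 3.8918.


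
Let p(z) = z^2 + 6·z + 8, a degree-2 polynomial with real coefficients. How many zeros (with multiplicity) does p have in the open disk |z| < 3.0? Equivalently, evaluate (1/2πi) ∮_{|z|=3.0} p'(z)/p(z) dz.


The zeros of p are: -4, -2.
Their magnitudes are: 4, 2.
Zeros with |z| < R = 3.0: -2.
Count = 1.
By the argument principle, (1/2πi) ∮_{|z|=R} p'(z)/p(z) dz equals exactly this count.

Number of zeros inside |z| < 3.0: 1.


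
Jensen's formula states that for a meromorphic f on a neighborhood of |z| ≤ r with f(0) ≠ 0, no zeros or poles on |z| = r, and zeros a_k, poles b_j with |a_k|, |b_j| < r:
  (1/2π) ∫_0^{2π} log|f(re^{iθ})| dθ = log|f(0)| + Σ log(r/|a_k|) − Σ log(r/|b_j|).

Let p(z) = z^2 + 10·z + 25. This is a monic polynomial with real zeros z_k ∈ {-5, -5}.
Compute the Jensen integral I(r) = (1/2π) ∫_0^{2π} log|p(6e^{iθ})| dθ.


Zeros: -5, -5; r = 6.
Inside |z| < r: -5, -5. Outside (|z| ≥ r): ∅.
p(0) = 25, so log|p(0)| = log(25) = 3.2189.
Apply Jensen: I(r) = log|p(0)| + Σ_k log(r/|z_k|), summed over zeros inside |z| < r.
  log(r/|z_k|) for z_k = -5: log(6/5) = 0.1823
  log(r/|z_k|) for z_k = -5: log(6/5) = 0.1823
Sum over inside zeros: 0.3646.
I(r) = log|p(0)| + (inside sum) = 3.2189 + 0.3646 = 3.5835.
Closed form (all zeros inside, monic): I(r) = n·log(r) = 2·log(6) = 3.5835. ✓

I(r) ≈ 3.5835.


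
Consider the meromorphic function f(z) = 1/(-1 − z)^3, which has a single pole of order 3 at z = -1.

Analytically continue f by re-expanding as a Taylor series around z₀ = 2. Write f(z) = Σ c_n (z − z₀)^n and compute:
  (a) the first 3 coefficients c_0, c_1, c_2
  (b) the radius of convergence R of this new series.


Let w = z − z₀, so z = z₀ + w.
Then -1 − z = -1 − (z₀ + w) = (-1 − z₀) − w = -3 − w.
f(z) = 1/(-3 − w)^3 = (1/(-3)^3) · (1 − w/(-3))^{−3}.
By the binomial series (1−u)^{−3} = Σ_{n≥0} C(n+2, 2) u^n for |u|<1, with u = w/(-3):
  c_n = C(n+2, 2) / (-3)^(n+3).
  c_0 = 1/(-3)^3 = -1/27.
  c_1 = 3/(-3)^4 = 1/27.
  c_2 = 6/(-3)^5 = -2/81.
The series is valid for |w/d| < 1, i.e. |z − z₀| < |d|.
Radius of convergence: R = |-1 − z₀| = |-3| = 3 (distance from z₀ to the singularity z = -1).

c_0 = -1/27, c_1 = 1/27, c_2 = -2/81; R = 3.


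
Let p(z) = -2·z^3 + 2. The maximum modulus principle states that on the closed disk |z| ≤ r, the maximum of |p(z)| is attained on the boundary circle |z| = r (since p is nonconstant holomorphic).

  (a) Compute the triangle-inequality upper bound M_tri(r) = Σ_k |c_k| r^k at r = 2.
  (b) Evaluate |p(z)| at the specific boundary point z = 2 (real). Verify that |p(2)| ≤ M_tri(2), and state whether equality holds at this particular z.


Coefficients: c_0 = 2, c_1 = 0, c_2 = 0, c_3 = -2. Radius r = 2.
Part (a). Triangle bound: M_tri(r) = Σ_k |c_k| r^k
  = |2|·2^0 + |0|·2^1 + |0|·2^2 + |-2|·2^3
  = 2 + 0 + 0 + 16 = 18.
This bounds M(r) := max_{|z|=r} |p(z)| from above; equality holds iff all terms c_k z^k can be made to align in phase at a single z on |z|=r.
Part (b). At z = 2 (real, on the circle |z| = r):
  p(2) = (2)·2^0 + (0)·2^1 + (0)·2^2 + (-2)·2^3 = -14.
  |p(2)| = 14.
Check: |p(2)| = 14 ≤ 18 = M_tri(2). ✓ Equality does not hold at z = 2 (the coefficients have mixed signs, so the terms do not all align in phase there).

M_tri(2) = 18; |p(2)| = 14; equality at z=2: no.


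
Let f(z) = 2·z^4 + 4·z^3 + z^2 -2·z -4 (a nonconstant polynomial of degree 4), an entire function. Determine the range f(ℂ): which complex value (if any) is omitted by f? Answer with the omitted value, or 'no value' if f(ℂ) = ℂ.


Little Picard bounds the complement of f(ℂ) to at most one point.
For every w ∈ ℂ, the equation p(z) − w = 0 is a nonconstant polynomial in z and hence has at least one root by the fundamental theorem of algebra. So p is surjective onto ℂ, omitting no value.

Omitted value: no value.


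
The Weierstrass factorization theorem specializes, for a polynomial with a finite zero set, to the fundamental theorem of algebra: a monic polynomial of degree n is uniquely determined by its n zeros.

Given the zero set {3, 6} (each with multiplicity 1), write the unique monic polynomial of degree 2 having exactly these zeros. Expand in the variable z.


The polynomial is p(z) = ∏_{α ∈ S} (z − α), where S = {3, 6}.
Expanding the product yields: p(z) = z^2 -9·z + 18.
The resulting polynomial has degree 2 and real coefficients as required.

p(z) = z^2 -9·z + 18.


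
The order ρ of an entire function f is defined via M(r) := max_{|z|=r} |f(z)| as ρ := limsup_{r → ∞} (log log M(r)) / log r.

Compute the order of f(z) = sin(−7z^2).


Write sin(w) = (e^{iw} ± e^{−iw})/(2 or 2i), so |sin(w)| ≤ e^{|w|}. With w = −7z^2, |w| ≤ 7r^2 + 0 on |z|=r, giving M(r) ≤ e^{7r^2 + 0} and ρ ≤ 2. For the lower bound, choose z on |z|=r with -7z^2 purely imaginary of modulus 7r^2; then |sin(−7z^2)| grows like e^{7r^2}/2, so ρ ≥ 2. Hence ρ = 2.
Therefore ρ = 2.

Order ρ = 2.


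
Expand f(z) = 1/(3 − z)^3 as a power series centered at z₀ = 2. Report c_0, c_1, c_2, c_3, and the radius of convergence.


Let w = z − z₀, so z = z₀ + w.
Then 3 − z = 3 − (z₀ + w) = (3 − z₀) − w = 1 − w.
f(z) = 1/(1 − w)^3 = (1/(1)^3) · (1 − w/(1))^{−3}.
By the binomial series (1−u)^{−3} = Σ_{n≥0} C(n+2, 2) u^n for |u|<1, with u = w/(1):
  c_n = C(n+2, 2) / (1)^(n+3).
  c_0 = 1/(1)^3 = 1.
  c_1 = 3/(1)^4 = 3.
  c_2 = 6/(1)^5 = 6.
  c_3 = 10/(1)^6 = 10.
The series is valid for |w/d| < 1, i.e. |z − z₀| < |d|.
Radius of convergence: R = |3 − z₀| = |1| = 1 (distance from z₀ to the singularity z = 3).

c_0 = 1, c_1 = 3, c_2 = 6, c_3 = 10; R = 1.


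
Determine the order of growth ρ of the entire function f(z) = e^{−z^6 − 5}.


|e^{−z^6 − 5}| = e^{Re(-1·z^6) + -5} ≤ e^{1|z|^6 + -5} = e^{1r^6 + -5} on |z| = r, so ρ ≤ 6. Choosing z on |z|=r so that -1·z^6 is real positive (always possible by picking arg z appropriately) gives |f(z)| = e^{1r^6 + -5}, matching the bound. The additive constant -5 does not affect log log M(r) ~ 6·log r. Hence ρ = 6.
Therefore ρ = 6.

Order ρ = 6.


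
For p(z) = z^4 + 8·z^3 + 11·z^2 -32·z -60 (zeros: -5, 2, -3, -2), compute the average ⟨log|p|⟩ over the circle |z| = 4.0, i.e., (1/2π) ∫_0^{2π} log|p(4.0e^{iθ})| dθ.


Zeros: -5, -3, -2, 2; r = 4.0.
Inside |z| < r: -3, -2, 2. Outside (|z| ≥ r): -5.
p(0) = -60, so log|p(0)| = log(60) = 4.0943.
Apply Jensen: I(r) = log|p(0)| + Σ_k log(r/|z_k|), summed over zeros inside |z| < r.
  log(r/|z_k|) for z_k = 2: log(4.0/2) = 0.6931
  log(r/|z_k|) for z_k = -3: log(4.0/3) = 0.2877
  log(r/|z_k|) for z_k = -2: log(4.0/2) = 0.6931
  Outside zeros (-5) contribute nothing to the Jensen sum.
Sum over inside zeros: 1.6740.
I(r) = log|p(0)| + (inside sum) = 4.0943 + 1.6740 = 5.7683.
Note: since some zeros are outside |z| ≤ r, the simplified n·log(r) form does NOT apply — only the inside zeros contribute.

I(r) ≈ 5.7683.


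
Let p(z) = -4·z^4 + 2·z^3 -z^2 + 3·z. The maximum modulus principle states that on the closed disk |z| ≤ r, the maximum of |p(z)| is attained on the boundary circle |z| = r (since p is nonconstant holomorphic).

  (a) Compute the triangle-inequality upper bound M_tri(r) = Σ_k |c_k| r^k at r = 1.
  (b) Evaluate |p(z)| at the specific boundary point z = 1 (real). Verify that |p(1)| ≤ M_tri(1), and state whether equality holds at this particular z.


Coefficients: c_0 = 0, c_1 = 3, c_2 = -1, c_3 = 2, c_4 = -4. Radius r = 1.
Part (a). Triangle bound: M_tri(r) = Σ_k |c_k| r^k
  = |0|·1^0 + |3|·1^1 + |-1|·1^2 + |2|·1^3 + |-4|·1^4
  = 0 + 3 + 1 + 2 + 4 = 10.
This bounds M(r) := max_{|z|=r} |p(z)| from above; equality holds iff all terms c_k z^k can be made to align in phase at a single z on |z|=r.
Part (b). At z = 1 (real, on the circle |z| = r):
  p(1) = (0)·1^0 + (3)·1^1 + (-1)·1^2 + (2)·1^3 + (-4)·1^4 = 0.
  |p(1)| = 0.
Check: |p(1)| = 0 ≤ 10 = M_tri(1). ✓ Equality does not hold at z = 1 (the coefficients have mixed signs, so the terms do not all align in phase there).

M_tri(1) = 10; |p(1)| = 0; equality at z=1: no.


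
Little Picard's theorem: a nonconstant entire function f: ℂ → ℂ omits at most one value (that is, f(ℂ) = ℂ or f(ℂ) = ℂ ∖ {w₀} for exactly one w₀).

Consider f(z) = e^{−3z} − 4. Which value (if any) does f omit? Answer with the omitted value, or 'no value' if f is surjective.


Little Picard bounds the complement of f(ℂ) to at most one point.
e^{−3z} is never zero on ℂ, so 1·e^{−3z} takes every value in ℂ ∖ {0}. Adding -4 shifts the range to ℂ ∖ {-4}. Thus f omits exactly the value -4.

Omitted value: -4.


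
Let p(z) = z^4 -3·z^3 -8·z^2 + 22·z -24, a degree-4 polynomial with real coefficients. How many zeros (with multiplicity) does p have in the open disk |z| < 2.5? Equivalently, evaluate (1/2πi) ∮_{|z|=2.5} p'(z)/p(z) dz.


The zeros of p are: (1 + 1i), (1 - 1i), 4, -3.
Their magnitudes are: 1.414, 1.414, 4, 3.
Zeros with |z| < R = 2.5: (1 + 1i), (1 - 1i).
Count = 2.
By the argument principle, (1/2πi) ∮_{|z|=R} p'(z)/p(z) dz equals exactly this count.

Number of zeros inside |z| < 2.5: 2.


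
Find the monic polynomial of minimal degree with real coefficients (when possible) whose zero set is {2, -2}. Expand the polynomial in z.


The polynomial is p(z) = ∏_{α ∈ S} (z − α), where S = {2, -2}.
Expanding the product yields: p(z) = z^2 -4.
The resulting polynomial has degree 2 and real coefficients as required.

p(z) = z^2 -4.


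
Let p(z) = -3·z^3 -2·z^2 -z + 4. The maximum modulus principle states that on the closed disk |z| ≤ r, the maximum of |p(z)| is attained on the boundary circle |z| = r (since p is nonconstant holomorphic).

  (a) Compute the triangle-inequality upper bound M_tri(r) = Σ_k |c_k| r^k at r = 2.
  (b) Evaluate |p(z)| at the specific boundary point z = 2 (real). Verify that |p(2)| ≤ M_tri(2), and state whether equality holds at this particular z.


Coefficients: c_0 = 4, c_1 = -1, c_2 = -2, c_3 = -3. Radius r = 2.
Part (a). Triangle bound: M_tri(r) = Σ_k |c_k| r^k
  = |4|·2^0 + |-1|·2^1 + |-2|·2^2 + |-3|·2^3
  = 4 + 2 + 8 + 24 = 38.
This bounds M(r) := max_{|z|=r} |p(z)| from above; equality holds iff all terms c_k z^k can be made to align in phase at a single z on |z|=r.
Part (b). At z = 2 (real, on the circle |z| = r):
  p(2) = (4)·2^0 + (-1)·2^1 + (-2)·2^2 + (-3)·2^3 = -30.
  |p(2)| = 30.
Check: |p(2)| = 30 ≤ 38 = M_tri(2). ✓ Equality does not hold at z = 2 (the coefficients have mixed signs, so the terms do not all align in phase there).

M_tri(2) = 38; |p(2)| = 30; equality at z=2: no.


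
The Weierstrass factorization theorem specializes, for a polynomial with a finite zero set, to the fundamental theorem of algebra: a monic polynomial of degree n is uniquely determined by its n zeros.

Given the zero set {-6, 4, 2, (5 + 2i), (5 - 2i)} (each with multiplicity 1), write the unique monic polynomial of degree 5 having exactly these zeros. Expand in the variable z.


The polynomial is p(z) = ∏_{α ∈ S} (z − α), where S = {-6, 4, 2, (5 + 2i), (5 - 2i)}.
Expanding the product yields: p(z) = z^5 -10·z^4 + z^3 + 328·z^2 -1292·z + 1392.
Note conjugate pairs combine to real quadratics: (z − (5+2i))(z − (5−2i)) = z² − 10z + 29.
The resulting polynomial has degree 5 and real coefficients as required.

p(z) = z^5 -10·z^4 + z^3 + 328·z^2 -1292·z + 1392.


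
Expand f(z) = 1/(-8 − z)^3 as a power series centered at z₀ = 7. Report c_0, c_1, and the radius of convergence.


Let w = z − z₀, so z = z₀ + w.
Then -8 − z = -8 − (z₀ + w) = (-8 − z₀) − w = -15 − w.
f(z) = 1/(-15 − w)^3 = (1/(-15)^3) · (1 − w/(-15))^{−3}.
By the binomial series (1−u)^{−3} = Σ_{n≥0} C(n+2, 2) u^n for |u|<1, with u = w/(-15):
  c_n = C(n+2, 2) / (-15)^(n+3).
  c_0 = 1/(-15)^3 = -1/3375.
  c_1 = 3/(-15)^4 = 1/16875.
The series is valid for |w/d| < 1, i.e. |z − z₀| < |d|.
Radius of convergence: R = |-8 − z₀| = |-15| = 15 (distance from z₀ to the singularity z = -8).

c_0 = -1/3375, c_1 = 1/16875; R = 15.


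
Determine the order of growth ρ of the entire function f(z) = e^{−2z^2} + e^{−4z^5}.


Each summand is entire of order 2 and 5 respectively (as in the single-exponential case). The order of a sum is at most the max of the orders, so ρ ≤ 5. For the lower bound: on |z|=r choose arg z so that -4z^5 is real positive; then |e^{-4z^5}| = e^{4r^5} while |e^{-2z^2}| ≤ e^{2r^2} = o(e^{4r^5}). So |f| ≥ e^{4r^5}(1 − o(1)) and ρ ≥ 5. Hence ρ = max(2, 5) = 5.
Therefore ρ = 5.

Order ρ = 5.


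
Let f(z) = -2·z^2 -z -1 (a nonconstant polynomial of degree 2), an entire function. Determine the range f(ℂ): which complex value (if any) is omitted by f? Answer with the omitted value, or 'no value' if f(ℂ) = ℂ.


Little Picard bounds the complement of f(ℂ) to at most one point.
For every w ∈ ℂ, the equation p(z) − w = 0 is a nonconstant polynomial in z and hence has at least one root by the fundamental theorem of algebra. So p is surjective onto ℂ, omitting no value.

Omitted value: no value.


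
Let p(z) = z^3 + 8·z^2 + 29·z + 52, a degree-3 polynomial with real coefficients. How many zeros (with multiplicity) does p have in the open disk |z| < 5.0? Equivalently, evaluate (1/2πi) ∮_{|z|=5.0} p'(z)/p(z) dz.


The zeros of p are: -4, (-2 + 3i), (-2 - 3i).
Their magnitudes are: 4, 3.606, 3.606.
Zeros with |z| < R = 5.0: -4, (-2 + 3i), (-2 - 3i).
Count = 3.
By the argument principle, (1/2πi) ∮_{|z|=R} p'(z)/p(z) dz equals exactly this count.

Number of zeros inside |z| < 5.0: 3.


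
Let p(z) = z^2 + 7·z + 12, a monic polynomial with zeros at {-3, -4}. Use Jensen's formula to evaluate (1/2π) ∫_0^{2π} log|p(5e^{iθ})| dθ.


Zeros: -4, -3; r = 5.
Inside |z| < r: -4, -3. Outside (|z| ≥ r): ∅.
p(0) = 12, so log|p(0)| = log(12) = 2.4849.
Apply Jensen: I(r) = log|p(0)| + Σ_k log(r/|z_k|), summed over zeros inside |z| < r.
  log(r/|z_k|) for z_k = -3: log(5/3) = 0.5108
  log(r/|z_k|) for z_k = -4: log(5/4) = 0.2231
Sum over inside zeros: 0.7340.
I(r) = log|p(0)| + (inside sum) = 2.4849 + 0.7340 = 3.2189.
Closed form (all zeros inside, monic): I(r) = n·log(r) = 2·log(5) = 3.2189. ✓

I(r) ≈ 3.2189.


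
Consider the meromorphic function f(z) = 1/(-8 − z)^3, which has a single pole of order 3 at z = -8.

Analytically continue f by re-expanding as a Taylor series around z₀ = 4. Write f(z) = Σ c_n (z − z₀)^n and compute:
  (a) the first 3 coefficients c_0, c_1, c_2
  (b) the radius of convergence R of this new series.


Let w = z − z₀, so z = z₀ + w.
Then -8 − z = -8 − (z₀ + w) = (-8 − z₀) − w = -12 − w.
f(z) = 1/(-12 − w)^3 = (1/(-12)^3) · (1 − w/(-12))^{−3}.
By the binomial series (1−u)^{−3} = Σ_{n≥0} C(n+2, 2) u^n for |u|<1, with u = w/(-12):
  c_n = C(n+2, 2) / (-12)^(n+3).
  c_0 = 1/(-12)^3 = -1/1728.
  c_1 = 3/(-12)^4 = 1/6912.
  c_2 = 6/(-12)^5 = -1/41472.
The series is valid for |w/d| < 1, i.e. |z − z₀| < |d|.
Radius of convergence: R = |-8 − z₀| = |-12| = 12 (distance from z₀ to the singularity z = -8).

c_0 = -1/1728, c_1 = 1/6912, c_2 = -1/41472; R = 12.


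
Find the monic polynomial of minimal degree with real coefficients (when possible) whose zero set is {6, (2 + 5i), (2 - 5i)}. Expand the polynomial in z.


The polynomial is p(z) = ∏_{α ∈ S} (z − α), where S = {6, (2 + 5i), (2 - 5i)}.
Expanding the product yields: p(z) = z^3 -10·z^2 + 53·z -174.
Note conjugate pairs combine to real quadratics: (z − (2+5i))(z − (2−5i)) = z² − 4z + 29.
The resulting polynomial has degree 3 and real coefficients as required.

p(z) = z^3 -10·z^2 + 53·z -174.


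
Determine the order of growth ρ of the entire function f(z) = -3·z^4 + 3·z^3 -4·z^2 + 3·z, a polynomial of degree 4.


|f(z)| ≤ Σ|c_k|·r^k = O(r^4) as r → ∞. Polynomial growth is O(e^{r^ε}) for every ε > 0 (since r^4/e^{r^ε} → 0), so ρ ≤ ε for all ε > 0, i.e. ρ = 0. Every nonconstant polynomial has order 0.
Therefore ρ = 0.

Order ρ = 0.


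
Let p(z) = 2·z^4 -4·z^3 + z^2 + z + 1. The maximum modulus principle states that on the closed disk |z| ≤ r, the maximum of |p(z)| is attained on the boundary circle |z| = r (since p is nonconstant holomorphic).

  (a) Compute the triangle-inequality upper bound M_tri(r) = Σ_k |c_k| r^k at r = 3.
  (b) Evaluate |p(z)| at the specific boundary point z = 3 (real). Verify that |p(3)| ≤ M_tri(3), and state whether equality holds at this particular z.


Coefficients: c_0 = 1, c_1 = 1, c_2 = 1, c_3 = -4, c_4 = 2. Radius r = 3.
Part (a). Triangle bound: M_tri(r) = Σ_k |c_k| r^k
  = |1|·3^0 + |1|·3^1 + |1|·3^2 + |-4|·3^3 + |2|·3^4
  = 1 + 3 + 9 + 108 + 162 = 283.
This bounds M(r) := max_{|z|=r} |p(z)| from above; equality holds iff all terms c_k z^k can be made to align in phase at a single z on |z|=r.
Part (b). At z = 3 (real, on the circle |z| = r):
  p(3) = (1)·3^0 + (1)·3^1 + (1)·3^2 + (-4)·3^3 + (2)·3^4 = 67.
  |p(3)| = 67.
Check: |p(3)| = 67 ≤ 283 = M_tri(3). ✓ Equality does not hold at z = 3 (the coefficients have mixed signs, so the terms do not all align in phase there).

M_tri(3) = 283; |p(3)| = 67; equality at z=3: no.
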